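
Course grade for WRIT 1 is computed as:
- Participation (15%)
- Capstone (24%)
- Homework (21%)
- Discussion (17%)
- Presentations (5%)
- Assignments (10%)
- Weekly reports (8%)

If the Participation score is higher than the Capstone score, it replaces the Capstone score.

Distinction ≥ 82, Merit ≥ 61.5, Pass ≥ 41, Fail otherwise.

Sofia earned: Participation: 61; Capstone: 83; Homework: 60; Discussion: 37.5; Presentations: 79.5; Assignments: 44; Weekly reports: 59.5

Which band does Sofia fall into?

Participation (61) ≤ Capstone (83), so Capstone stays at 83.
Weighted total:
  Participation 61 × 0.15 = 9.15
  Capstone 83 × 0.24 = 19.92
  Homework 60 × 0.21 = 12.6
  Discussion 37.5 × 0.17 = 6.375
  Presentations 79.5 × 0.05 = 3.975
  Assignments 44 × 0.1 = 4.4
  Weekly reports 59.5 × 0.08 = 4.76
Sum = 61.18
61.18 is ≥ 41 and < 61.5 → Pass

Pass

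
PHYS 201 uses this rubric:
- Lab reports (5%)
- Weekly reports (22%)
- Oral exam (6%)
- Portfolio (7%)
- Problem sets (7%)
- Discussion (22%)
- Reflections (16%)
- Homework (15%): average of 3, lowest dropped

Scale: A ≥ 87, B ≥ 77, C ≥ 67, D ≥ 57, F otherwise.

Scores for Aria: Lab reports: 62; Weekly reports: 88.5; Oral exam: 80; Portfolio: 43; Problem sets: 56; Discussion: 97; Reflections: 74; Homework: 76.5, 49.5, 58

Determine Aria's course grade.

Homework: drop 49.5 → average of remaining 2 = 134.5/2 = 67.25
Weighted total:
  Lab reports 62 × 0.05 = 3.1
  Weekly reports 88.5 × 0.22 = 19.47
  Oral exam 80 × 0.06 = 4.8
  Portfolio 43 × 0.07 = 3.01
  Problem sets 56 × 0.07 = 3.92
  Discussion 97 × 0.22 = 21.34
  Reflections 74 × 0.16 = 11.84
  Homework 67.25 × 0.15 = 10.0875
Sum = 77.5675
77.5675 is ≥ 77 and < 87 → B

B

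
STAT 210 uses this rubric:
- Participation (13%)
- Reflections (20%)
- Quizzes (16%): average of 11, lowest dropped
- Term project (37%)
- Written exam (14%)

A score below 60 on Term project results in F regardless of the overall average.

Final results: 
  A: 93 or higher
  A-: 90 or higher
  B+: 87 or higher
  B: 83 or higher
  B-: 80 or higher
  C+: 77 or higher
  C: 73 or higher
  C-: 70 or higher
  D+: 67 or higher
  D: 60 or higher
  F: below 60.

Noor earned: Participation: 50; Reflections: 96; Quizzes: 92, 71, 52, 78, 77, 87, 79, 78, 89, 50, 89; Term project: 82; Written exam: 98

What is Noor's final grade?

Quizzes: drop 50 → average of remaining 10 = 792/10 = 79.2
Term project score 82 ≥ 60: minimum met.
Weighted total:
  Participation 50 × 0.13 = 6.5
  Reflections 96 × 0.2 = 19.2
  Quizzes 79.2 × 0.16 = 12.672
  Term project 82 × 0.37 = 30.34
  Written exam 98 × 0.14 = 13.72
Sum = 82.432
82.432 is ≥ 80 and < 83 → B-

B-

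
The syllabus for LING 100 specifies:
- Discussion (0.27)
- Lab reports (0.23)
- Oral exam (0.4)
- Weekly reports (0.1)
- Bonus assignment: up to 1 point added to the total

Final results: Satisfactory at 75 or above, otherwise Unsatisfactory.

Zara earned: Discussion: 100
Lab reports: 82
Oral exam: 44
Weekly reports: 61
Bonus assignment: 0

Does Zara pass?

Unsatisfactory

Weighted total:
  Discussion 100 × 0.27 = 27
  Lab reports 82 × 0.23 = 18.86
  Oral exam 44 × 0.4 = 17.6
  Weekly reports 61 × 0.1 = 6.1
Sum = 69.56
Bonus assignment: 69.56 + 0 = 69.56
69.56 < 75 → Unsatisfactory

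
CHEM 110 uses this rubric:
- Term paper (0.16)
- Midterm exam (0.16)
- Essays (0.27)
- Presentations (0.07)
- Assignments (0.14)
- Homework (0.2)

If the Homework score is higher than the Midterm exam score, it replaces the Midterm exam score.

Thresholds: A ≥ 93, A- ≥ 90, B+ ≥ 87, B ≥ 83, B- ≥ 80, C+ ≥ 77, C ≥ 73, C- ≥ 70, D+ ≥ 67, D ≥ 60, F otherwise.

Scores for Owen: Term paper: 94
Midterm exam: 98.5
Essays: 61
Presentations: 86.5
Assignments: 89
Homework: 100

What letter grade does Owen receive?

Homework (100) > Midterm exam (98.5), so Midterm exam counts as 100.
Weighted total:
  Term paper 94 × 0.16 = 15.04
  Midterm exam 100 × 0.16 = 16
  Essays 61 × 0.27 = 16.47
  Presentations 86.5 × 0.07 = 6.055
  Assignments 89 × 0.14 = 12.46
  Homework 100 × 0.2 = 20
Sum = 86.025
86.025 is ≥ 83 and < 87 → B

B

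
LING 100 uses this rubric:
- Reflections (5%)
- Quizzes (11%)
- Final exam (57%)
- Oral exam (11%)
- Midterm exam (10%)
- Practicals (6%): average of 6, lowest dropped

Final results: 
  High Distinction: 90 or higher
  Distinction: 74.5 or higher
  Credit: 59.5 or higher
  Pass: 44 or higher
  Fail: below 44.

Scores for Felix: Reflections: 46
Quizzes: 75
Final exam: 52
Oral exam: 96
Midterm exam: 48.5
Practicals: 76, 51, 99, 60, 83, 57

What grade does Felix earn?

Credit

Practicals: drop 51 → average of remaining 5 = 375/5 = 75
Weighted total:
  Reflections 46 × 0.05 = 2.3
  Quizzes 75 × 0.11 = 8.25
  Final exam 52 × 0.57 = 29.64
  Oral exam 96 × 0.11 = 10.56
  Midterm exam 48.5 × 0.1 = 4.85
  Practicals 75 × 0.06 = 4.5
Sum = 60.1
60.1 is ≥ 59.5 and < 74.5 → Credit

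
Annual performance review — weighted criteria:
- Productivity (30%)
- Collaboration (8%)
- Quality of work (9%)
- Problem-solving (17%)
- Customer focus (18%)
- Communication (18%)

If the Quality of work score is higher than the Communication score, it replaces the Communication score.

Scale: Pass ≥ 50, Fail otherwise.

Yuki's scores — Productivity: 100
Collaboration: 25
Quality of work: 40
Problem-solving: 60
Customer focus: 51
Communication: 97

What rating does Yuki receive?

Quality of work (40) ≤ Communication (97), so Communication stays at 97.
Weighted total:
  Productivity 100 × 0.3 = 30
  Collaboration 25 × 0.08 = 2
  Quality of work 40 × 0.09 = 3.6
  Problem-solving 60 × 0.17 = 10.2
  Customer focus 51 × 0.18 = 9.18
  Communication 97 × 0.18 = 17.46
Sum = 72.44
72.44 ≥ 50 → Pass

Pass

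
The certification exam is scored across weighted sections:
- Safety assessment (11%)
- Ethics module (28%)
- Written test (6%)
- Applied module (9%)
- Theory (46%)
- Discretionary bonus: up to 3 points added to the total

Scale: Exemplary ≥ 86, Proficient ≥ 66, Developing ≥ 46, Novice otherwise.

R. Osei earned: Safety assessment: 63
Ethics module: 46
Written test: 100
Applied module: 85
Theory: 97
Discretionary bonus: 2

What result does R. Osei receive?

Proficient

Weighted total:
  Safety assessment 63 × 0.11 = 6.93
  Ethics module 46 × 0.28 = 12.88
  Written test 100 × 0.06 = 6
  Applied module 85 × 0.09 = 7.65
  Theory 97 × 0.46 = 44.62
Sum = 78.08
Discretionary bonus: 78.08 + 2 = 80.08
80.08 is ≥ 66 and < 86 → Proficient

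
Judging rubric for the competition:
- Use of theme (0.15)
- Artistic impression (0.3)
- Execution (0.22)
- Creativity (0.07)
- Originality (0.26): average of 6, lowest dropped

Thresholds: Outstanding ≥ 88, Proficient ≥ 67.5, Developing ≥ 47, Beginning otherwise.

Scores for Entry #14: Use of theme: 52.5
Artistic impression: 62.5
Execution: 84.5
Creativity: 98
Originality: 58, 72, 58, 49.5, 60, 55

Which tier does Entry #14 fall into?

Originality: drop 49.5 → average of remaining 5 = 303/5 = 60.6
Weighted total:
  Use of theme 52.5 × 0.15 = 7.875
  Artistic impression 62.5 × 0.3 = 18.75
  Execution 84.5 × 0.22 = 18.59
  Creativity 98 × 0.07 = 6.86
  Originality 60.6 × 0.26 = 15.756
Sum = 67.831
67.831 is ≥ 67.5 and < 88 → Proficient

Proficient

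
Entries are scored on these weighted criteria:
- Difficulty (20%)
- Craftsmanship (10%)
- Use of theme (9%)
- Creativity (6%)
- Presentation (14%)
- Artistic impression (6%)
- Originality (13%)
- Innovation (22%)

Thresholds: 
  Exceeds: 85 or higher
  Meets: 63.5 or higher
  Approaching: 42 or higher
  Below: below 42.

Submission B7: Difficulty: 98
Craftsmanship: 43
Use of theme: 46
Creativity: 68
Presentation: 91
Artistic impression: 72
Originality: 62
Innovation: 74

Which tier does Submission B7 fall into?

Meets

Weighted total:
  Difficulty 98 × 0.2 = 19.6
  Craftsmanship 43 × 0.1 = 4.3
  Use of theme 46 × 0.09 = 4.14
  Creativity 68 × 0.06 = 4.08
  Presentation 91 × 0.14 = 12.74
  Artistic impression 72 × 0.06 = 4.32
  Originality 62 × 0.13 = 8.06
  Innovation 74 × 0.22 = 16.28
Sum = 73.52
73.52 is ≥ 63.5 and < 85 → Meets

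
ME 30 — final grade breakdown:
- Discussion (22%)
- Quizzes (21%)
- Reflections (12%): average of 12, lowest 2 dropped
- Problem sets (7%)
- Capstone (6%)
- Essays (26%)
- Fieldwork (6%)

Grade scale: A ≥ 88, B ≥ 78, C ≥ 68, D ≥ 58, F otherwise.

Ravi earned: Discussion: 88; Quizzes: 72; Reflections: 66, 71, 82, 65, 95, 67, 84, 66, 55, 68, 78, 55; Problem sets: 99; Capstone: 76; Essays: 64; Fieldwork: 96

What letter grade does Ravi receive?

C

Reflections: drop 55, 55 → average of remaining 10 = 742/10 = 74.2
Weighted total:
  Discussion 88 × 0.22 = 19.36
  Quizzes 72 × 0.21 = 15.12
  Reflections 74.2 × 0.12 = 8.904
  Problem sets 99 × 0.07 = 6.93
  Capstone 76 × 0.06 = 4.56
  Essays 64 × 0.26 = 16.64
  Fieldwork 96 × 0.06 = 5.76
Sum = 77.274
77.274 is ≥ 68 and < 78 → C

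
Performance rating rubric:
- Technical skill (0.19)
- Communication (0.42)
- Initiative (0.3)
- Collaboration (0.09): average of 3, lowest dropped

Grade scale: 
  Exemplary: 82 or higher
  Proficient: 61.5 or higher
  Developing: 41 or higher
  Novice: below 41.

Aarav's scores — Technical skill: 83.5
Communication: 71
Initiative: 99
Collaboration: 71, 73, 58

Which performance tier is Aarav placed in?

Proficient

Collaboration: drop 58 → average of remaining 2 = 144/2 = 72
Weighted total:
  Technical skill 83.5 × 0.19 = 15.865
  Communication 71 × 0.42 = 29.82
  Initiative 99 × 0.3 = 29.7
  Collaboration 72 × 0.09 = 6.48
Sum = 81.865
81.865 is ≥ 61.5 and < 82 → Proficient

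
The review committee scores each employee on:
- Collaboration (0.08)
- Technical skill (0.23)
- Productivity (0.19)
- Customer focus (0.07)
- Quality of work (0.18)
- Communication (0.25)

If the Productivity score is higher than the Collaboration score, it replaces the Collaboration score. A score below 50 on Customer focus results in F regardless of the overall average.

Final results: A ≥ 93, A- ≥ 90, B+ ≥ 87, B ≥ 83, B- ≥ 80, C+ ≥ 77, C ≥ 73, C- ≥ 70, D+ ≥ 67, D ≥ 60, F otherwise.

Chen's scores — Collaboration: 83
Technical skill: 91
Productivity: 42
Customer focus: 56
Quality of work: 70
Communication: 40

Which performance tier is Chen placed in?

Productivity (42) ≤ Collaboration (83), so Collaboration stays at 83.
Customer focus score 56 ≥ 50: minimum met.
Weighted total:
  Collaboration 83 × 0.08 = 6.64
  Technical skill 91 × 0.23 = 20.93
  Productivity 42 × 0.19 = 7.98
  Customer focus 56 × 0.07 = 3.92
  Quality of work 70 × 0.18 = 12.6
  Communication 40 × 0.25 = 10
Sum = 62.07
62.07 is ≥ 60 and < 67 → D

D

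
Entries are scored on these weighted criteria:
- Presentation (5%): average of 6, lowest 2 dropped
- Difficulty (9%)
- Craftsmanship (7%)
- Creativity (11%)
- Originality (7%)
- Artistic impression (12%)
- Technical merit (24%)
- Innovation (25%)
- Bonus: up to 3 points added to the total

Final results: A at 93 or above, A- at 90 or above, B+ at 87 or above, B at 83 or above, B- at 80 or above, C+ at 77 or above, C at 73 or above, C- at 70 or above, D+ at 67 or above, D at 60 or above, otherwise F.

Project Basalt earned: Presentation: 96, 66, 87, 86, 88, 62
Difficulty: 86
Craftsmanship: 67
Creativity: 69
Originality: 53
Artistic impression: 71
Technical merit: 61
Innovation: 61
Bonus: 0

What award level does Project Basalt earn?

D

Presentation: drop 62, 66 → average of remaining 4 = 357/4 = 89.25
Weighted total:
  Presentation 89.25 × 0.05 = 4.4625
  Difficulty 86 × 0.09 = 7.74
  Craftsmanship 67 × 0.07 = 4.69
  Creativity 69 × 0.11 = 7.59
  Originality 53 × 0.07 = 3.71
  Artistic impression 71 × 0.12 = 8.52
  Technical merit 61 × 0.24 = 14.64
  Innovation 61 × 0.25 = 15.25
Sum = 66.6025
Bonus: 66.6025 + 0 = 66.6025
66.6025 is ≥ 60 and < 67 → D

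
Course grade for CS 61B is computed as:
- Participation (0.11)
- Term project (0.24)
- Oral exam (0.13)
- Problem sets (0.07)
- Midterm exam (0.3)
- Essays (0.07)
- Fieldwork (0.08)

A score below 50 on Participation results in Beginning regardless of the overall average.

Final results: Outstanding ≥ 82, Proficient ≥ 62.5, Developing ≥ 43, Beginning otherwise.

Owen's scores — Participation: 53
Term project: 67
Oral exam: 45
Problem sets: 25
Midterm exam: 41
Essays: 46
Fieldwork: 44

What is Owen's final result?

Participation score 53 ≥ 50: minimum met.
Weighted total:
  Participation 53 × 0.11 = 5.83
  Term project 67 × 0.24 = 16.08
  Oral exam 45 × 0.13 = 5.85
  Problem sets 25 × 0.07 = 1.75
  Midterm exam 41 × 0.3 = 12.3
  Essays 46 × 0.07 = 3.22
  Fieldwork 44 × 0.08 = 3.52
Sum = 48.55
48.55 is ≥ 43 and < 62.5 → Developing

Developing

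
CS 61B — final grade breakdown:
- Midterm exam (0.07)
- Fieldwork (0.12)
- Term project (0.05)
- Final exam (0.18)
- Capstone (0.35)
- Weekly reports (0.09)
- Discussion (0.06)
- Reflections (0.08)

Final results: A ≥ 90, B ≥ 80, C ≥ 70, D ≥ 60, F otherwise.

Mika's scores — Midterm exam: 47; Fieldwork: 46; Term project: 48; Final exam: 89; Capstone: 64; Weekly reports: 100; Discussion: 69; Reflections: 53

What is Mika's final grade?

Weighted total:
  Midterm exam 47 × 0.07 = 3.29
  Fieldwork 46 × 0.12 = 5.52
  Term project 48 × 0.05 = 2.4
  Final exam 89 × 0.18 = 16.02
  Capstone 64 × 0.35 = 22.4
  Weekly reports 100 × 0.09 = 9
  Discussion 69 × 0.06 = 4.14
  Reflections 53 × 0.08 = 4.24
Sum = 67.01
67.01 is ≥ 60 and < 70 → D

D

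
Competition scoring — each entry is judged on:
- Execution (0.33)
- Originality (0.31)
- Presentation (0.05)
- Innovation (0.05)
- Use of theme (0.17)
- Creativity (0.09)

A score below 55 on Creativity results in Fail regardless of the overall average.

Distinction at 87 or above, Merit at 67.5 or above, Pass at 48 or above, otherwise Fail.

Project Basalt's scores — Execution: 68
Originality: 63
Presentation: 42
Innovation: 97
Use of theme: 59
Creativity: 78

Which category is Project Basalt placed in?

Pass

Creativity score 78 ≥ 55: minimum met.
Weighted total:
  Execution 68 × 0.33 = 22.44
  Originality 63 × 0.31 = 19.53
  Presentation 42 × 0.05 = 2.1
  Innovation 97 × 0.05 = 4.85
  Use of theme 59 × 0.17 = 10.03
  Creativity 78 × 0.09 = 7.02
Sum = 65.97
65.97 is ≥ 48 and < 67.5 → Pass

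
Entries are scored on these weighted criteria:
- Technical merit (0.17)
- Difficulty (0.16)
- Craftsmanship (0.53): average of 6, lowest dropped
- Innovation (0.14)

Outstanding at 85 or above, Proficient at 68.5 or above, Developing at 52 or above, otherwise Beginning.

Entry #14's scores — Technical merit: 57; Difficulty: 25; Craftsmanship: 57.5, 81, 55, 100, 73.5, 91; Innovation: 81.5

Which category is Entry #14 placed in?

Developing

Craftsmanship: drop 55 → average of remaining 5 = 403/5 = 80.6
Weighted total:
  Technical merit 57 × 0.17 = 9.69
  Difficulty 25 × 0.16 = 4
  Craftsmanship 80.6 × 0.53 = 42.718
  Innovation 81.5 × 0.14 = 11.41
Sum = 67.818
67.818 is ≥ 52 and < 68.5 → Developing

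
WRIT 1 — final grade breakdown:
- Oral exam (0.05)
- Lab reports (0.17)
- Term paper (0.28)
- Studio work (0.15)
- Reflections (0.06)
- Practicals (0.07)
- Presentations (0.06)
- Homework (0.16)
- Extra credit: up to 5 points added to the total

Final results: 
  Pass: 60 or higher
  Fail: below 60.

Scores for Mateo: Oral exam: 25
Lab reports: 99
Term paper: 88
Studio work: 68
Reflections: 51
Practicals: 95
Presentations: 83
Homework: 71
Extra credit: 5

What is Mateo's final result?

Weighted total:
  Oral exam 25 × 0.05 = 1.25
  Lab reports 99 × 0.17 = 16.83
  Term paper 88 × 0.28 = 24.64
  Studio work 68 × 0.15 = 10.2
  Reflections 51 × 0.06 = 3.06
  Practicals 95 × 0.07 = 6.65
  Presentations 83 × 0.06 = 4.98
  Homework 71 × 0.16 = 11.36
Sum = 78.97
Extra credit: 78.97 + 5 = 83.97
83.97 ≥ 60 → Pass

Pass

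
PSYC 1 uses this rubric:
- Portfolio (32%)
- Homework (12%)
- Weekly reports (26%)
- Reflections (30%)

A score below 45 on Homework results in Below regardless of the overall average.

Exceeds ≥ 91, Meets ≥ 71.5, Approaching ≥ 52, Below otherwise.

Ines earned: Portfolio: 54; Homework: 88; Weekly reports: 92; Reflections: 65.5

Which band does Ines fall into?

Homework score 88 ≥ 45: minimum met.
Weighted total:
  Portfolio 54 × 0.32 = 17.28
  Homework 88 × 0.12 = 10.56
  Weekly reports 92 × 0.26 = 23.92
  Reflections 65.5 × 0.3 = 19.65
Sum = 71.41
71.41 is ≥ 52 and < 71.5 → Approaching

Approaching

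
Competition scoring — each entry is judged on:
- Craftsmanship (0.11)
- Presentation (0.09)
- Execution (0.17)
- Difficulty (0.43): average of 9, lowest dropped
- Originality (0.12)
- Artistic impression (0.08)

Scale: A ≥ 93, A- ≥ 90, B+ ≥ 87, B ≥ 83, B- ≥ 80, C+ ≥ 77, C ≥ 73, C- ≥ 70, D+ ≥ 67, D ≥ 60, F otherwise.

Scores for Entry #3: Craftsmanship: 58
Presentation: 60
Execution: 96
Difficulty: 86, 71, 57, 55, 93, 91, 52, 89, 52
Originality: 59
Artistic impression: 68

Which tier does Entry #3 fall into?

Difficulty: drop 52 → average of remaining 8 = 594/8 = 74.25
Weighted total:
  Craftsmanship 58 × 0.11 = 6.38
  Presentation 60 × 0.09 = 5.4
  Execution 96 × 0.17 = 16.32
  Difficulty 74.25 × 0.43 = 31.9275
  Originality 59 × 0.12 = 7.08
  Artistic impression 68 × 0.08 = 5.44
Sum = 72.5475
72.5475 is ≥ 70 and < 73 → C-

C-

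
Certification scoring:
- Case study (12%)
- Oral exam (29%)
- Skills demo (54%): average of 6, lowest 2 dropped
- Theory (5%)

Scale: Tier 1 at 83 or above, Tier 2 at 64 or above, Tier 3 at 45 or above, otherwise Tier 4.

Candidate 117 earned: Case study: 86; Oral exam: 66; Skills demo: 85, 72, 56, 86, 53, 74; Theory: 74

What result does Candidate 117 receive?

Tier 2

Skills demo: drop 53, 56 → average of remaining 4 = 317/4 = 79.25
Weighted total:
  Case study 86 × 0.12 = 10.32
  Oral exam 66 × 0.29 = 19.14
  Skills demo 79.25 × 0.54 = 42.795
  Theory 74 × 0.05 = 3.7
Sum = 75.955
75.955 is ≥ 64 and < 83 → Tier 2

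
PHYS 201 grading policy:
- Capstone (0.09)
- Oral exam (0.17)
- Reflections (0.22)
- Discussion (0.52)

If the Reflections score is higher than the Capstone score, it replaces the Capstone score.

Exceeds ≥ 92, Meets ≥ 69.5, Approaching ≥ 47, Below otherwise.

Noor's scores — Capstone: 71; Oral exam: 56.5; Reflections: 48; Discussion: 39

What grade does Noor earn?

Below

Reflections (48) ≤ Capstone (71), so Capstone stays at 71.
Weighted total:
  Capstone 71 × 0.09 = 6.39
  Oral exam 56.5 × 0.17 = 9.605
  Reflections 48 × 0.22 = 10.56
  Discussion 39 × 0.52 = 20.28
Sum = 46.835
46.835 < 47 → Below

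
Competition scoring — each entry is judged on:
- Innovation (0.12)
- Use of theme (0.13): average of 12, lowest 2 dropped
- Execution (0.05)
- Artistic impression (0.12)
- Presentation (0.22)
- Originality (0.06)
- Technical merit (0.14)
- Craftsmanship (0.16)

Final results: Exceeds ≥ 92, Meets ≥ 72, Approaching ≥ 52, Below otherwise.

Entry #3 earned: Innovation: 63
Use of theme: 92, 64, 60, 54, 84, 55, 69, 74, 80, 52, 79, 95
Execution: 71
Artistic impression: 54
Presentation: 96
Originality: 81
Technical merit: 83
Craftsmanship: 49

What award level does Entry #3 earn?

Use of theme: drop 52, 54 → average of remaining 10 = 752/10 = 75.2
Weighted total:
  Innovation 63 × 0.12 = 7.56
  Use of theme 75.2 × 0.13 = 9.776
  Execution 71 × 0.05 = 3.55
  Artistic impression 54 × 0.12 = 6.48
  Presentation 96 × 0.22 = 21.12
  Originality 81 × 0.06 = 4.86
  Technical merit 83 × 0.14 = 11.62
  Craftsmanship 49 × 0.16 = 7.84
Sum = 72.806
72.806 is ≥ 72 and < 92 → Meets

Meets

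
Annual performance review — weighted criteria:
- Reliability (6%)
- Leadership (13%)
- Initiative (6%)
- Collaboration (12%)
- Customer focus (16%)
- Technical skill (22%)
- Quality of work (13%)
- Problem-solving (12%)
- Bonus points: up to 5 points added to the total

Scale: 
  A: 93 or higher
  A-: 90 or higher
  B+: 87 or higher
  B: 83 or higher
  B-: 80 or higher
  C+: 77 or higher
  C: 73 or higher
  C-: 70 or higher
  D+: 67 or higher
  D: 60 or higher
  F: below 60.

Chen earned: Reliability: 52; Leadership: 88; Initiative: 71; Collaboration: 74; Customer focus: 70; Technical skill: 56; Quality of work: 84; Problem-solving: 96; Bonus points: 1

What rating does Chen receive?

Weighted total:
  Reliability 52 × 0.06 = 3.12
  Leadership 88 × 0.13 = 11.44
  Initiative 71 × 0.06 = 4.26
  Collaboration 74 × 0.12 = 8.88
  Customer focus 70 × 0.16 = 11.2
  Technical skill 56 × 0.22 = 12.32
  Quality of work 84 × 0.13 = 10.92
  Problem-solving 96 × 0.12 = 11.52
Sum = 73.66
Bonus points: 73.66 + 1 = 74.66
74.66 is ≥ 73 and < 77 → C

C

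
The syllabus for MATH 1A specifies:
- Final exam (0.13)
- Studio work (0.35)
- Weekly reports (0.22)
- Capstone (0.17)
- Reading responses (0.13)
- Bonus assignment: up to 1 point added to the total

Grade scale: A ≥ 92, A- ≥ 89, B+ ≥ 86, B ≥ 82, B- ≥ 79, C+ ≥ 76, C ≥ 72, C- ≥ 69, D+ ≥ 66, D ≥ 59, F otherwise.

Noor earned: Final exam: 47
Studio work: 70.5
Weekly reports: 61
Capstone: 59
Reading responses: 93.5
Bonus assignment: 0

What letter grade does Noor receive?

D+

Weighted total:
  Final exam 47 × 0.13 = 6.11
  Studio work 70.5 × 0.35 = 24.675
  Weekly reports 61 × 0.22 = 13.42
  Capstone 59 × 0.17 = 10.03
  Reading responses 93.5 × 0.13 = 12.155
Sum = 66.39
Bonus assignment: 66.39 + 0 = 66.39
66.39 is ≥ 66 and < 69 → D+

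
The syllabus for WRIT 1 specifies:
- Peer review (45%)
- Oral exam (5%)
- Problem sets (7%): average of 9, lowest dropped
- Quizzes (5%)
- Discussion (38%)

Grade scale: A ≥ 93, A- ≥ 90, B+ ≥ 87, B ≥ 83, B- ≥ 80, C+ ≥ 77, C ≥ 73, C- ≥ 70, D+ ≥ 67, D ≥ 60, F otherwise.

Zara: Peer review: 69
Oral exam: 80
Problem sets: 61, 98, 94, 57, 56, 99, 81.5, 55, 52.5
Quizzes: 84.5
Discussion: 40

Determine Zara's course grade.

F

Problem sets: drop 52.5 → average of remaining 8 = 601.5/8 = 75.1875
Weighted total:
  Peer review 69 × 0.45 = 31.05
  Oral exam 80 × 0.05 = 4
  Problem sets 75.1875 × 0.07 = 5.263125
  Quizzes 84.5 × 0.05 = 4.225
  Discussion 40 × 0.38 = 15.2
Sum = 59.738125
59.738125 < 60 → F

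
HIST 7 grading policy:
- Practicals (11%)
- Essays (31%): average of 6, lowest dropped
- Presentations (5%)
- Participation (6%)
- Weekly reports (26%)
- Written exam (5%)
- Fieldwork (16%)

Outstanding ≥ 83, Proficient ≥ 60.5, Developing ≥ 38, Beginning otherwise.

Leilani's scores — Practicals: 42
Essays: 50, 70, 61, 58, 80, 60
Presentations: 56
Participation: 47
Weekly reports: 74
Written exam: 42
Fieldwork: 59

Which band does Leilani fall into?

Essays: drop 50 → average of remaining 5 = 329/5 = 65.8
Weighted total:
  Practicals 42 × 0.11 = 4.62
  Essays 65.8 × 0.31 = 20.398
  Presentations 56 × 0.05 = 2.8
  Participation 47 × 0.06 = 2.82
  Weekly reports 74 × 0.26 = 19.24
  Written exam 42 × 0.05 = 2.1
  Fieldwork 59 × 0.16 = 9.44
Sum = 61.418
61.418 is ≥ 60.5 and < 83 → Proficient

Proficient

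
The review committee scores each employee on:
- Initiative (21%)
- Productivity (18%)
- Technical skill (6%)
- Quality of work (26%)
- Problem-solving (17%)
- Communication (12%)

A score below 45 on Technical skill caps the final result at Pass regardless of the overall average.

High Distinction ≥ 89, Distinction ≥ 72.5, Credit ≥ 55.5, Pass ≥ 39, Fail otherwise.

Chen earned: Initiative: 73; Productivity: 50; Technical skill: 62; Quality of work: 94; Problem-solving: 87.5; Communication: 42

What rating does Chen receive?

Technical skill score 62 ≥ 45: minimum met.
Weighted total:
  Initiative 73 × 0.21 = 15.33
  Productivity 50 × 0.18 = 9
  Technical skill 62 × 0.06 = 3.72
  Quality of work 94 × 0.26 = 24.44
  Problem-solving 87.5 × 0.17 = 14.875
  Communication 42 × 0.12 = 5.04
Sum = 72.405
72.405 is ≥ 55.5 and < 72.5 → Credit

Credit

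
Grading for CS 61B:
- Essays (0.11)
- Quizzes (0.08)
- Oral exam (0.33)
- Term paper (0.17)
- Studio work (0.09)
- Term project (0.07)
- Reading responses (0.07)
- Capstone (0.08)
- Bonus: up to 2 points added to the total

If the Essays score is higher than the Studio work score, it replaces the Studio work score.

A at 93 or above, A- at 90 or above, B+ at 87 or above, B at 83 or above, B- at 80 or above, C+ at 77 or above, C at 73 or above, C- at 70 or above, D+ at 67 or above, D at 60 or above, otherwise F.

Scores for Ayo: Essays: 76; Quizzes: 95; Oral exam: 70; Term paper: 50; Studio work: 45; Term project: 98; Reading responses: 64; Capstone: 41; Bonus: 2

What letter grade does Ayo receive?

Essays (76) > Studio work (45), so Studio work counts as 76.
Weighted total:
  Essays 76 × 0.11 = 8.36
  Quizzes 95 × 0.08 = 7.6
  Oral exam 70 × 0.33 = 23.1
  Term paper 50 × 0.17 = 8.5
  Studio work 76 × 0.09 = 6.84
  Term project 98 × 0.07 = 6.86
  Reading responses 64 × 0.07 = 4.48
  Capstone 41 × 0.08 = 3.28
Sum = 69.02
Bonus: 69.02 + 2 = 71.02
71.02 is ≥ 70 and < 73 → C-

C-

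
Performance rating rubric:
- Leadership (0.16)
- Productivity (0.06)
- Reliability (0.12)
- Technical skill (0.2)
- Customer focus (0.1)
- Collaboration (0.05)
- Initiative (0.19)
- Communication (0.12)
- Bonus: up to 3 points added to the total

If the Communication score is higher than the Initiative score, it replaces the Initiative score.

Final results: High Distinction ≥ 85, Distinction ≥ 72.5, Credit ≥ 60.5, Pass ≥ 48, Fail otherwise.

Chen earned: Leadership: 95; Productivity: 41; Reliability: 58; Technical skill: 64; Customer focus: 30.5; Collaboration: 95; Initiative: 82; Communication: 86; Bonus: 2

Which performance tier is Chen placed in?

Communication (86) > Initiative (82), so Initiative counts as 86.
Weighted total:
  Leadership 95 × 0.16 = 15.2
  Productivity 41 × 0.06 = 2.46
  Reliability 58 × 0.12 = 6.96
  Technical skill 64 × 0.2 = 12.8
  Customer focus 30.5 × 0.1 = 3.05
  Collaboration 95 × 0.05 = 4.75
  Initiative 86 × 0.19 = 16.34
  Communication 86 × 0.12 = 10.32
Sum = 71.88
Bonus: 71.88 + 2 = 73.88
73.88 is ≥ 72.5 and < 85 → Distinction

Distinction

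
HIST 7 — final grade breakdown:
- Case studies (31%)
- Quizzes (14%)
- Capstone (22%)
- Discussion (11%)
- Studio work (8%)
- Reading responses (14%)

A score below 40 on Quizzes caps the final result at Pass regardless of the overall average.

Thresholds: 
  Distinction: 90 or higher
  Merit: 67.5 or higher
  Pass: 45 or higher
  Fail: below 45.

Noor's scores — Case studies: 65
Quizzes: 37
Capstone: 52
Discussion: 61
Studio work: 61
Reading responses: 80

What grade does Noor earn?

Quizzes score 37 < 40: minimum not met.
Weighted total:
  Case studies 65 × 0.31 = 20.15
  Quizzes 37 × 0.14 = 5.18
  Capstone 52 × 0.22 = 11.44
  Discussion 61 × 0.11 = 6.71
  Studio work 61 × 0.08 = 4.88
  Reading responses 80 × 0.14 = 11.2
Sum = 59.56
59.56 would be Pass; cap at Pass applies → Pass.

Pass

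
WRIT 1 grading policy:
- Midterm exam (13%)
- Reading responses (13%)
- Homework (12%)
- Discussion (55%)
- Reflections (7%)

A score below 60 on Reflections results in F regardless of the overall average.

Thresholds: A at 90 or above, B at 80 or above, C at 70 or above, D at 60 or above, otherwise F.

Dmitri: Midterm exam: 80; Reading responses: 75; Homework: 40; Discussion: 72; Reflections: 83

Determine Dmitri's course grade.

Reflections score 83 ≥ 60: minimum met.
Weighted total:
  Midterm exam 80 × 0.13 = 10.4
  Reading responses 75 × 0.13 = 9.75
  Homework 40 × 0.12 = 4.8
  Discussion 72 × 0.55 = 39.6
  Reflections 83 × 0.07 = 5.81
Sum = 70.36
70.36 is ≥ 70 and < 80 → C

C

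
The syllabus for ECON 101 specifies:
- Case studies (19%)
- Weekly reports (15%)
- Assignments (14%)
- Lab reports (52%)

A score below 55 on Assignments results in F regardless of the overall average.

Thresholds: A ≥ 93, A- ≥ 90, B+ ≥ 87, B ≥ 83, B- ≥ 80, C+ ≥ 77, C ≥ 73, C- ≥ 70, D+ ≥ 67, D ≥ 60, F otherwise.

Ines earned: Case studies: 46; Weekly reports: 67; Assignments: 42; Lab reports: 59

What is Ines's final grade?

Assignments score 42 < 55: minimum not met.
Weighted total:
  Case studies 46 × 0.19 = 8.74
  Weekly reports 67 × 0.15 = 10.05
  Assignments 42 × 0.14 = 5.88
  Lab reports 59 × 0.52 = 30.68
Sum = 55.35
Because the Assignments minimum was not met, the result is F.

F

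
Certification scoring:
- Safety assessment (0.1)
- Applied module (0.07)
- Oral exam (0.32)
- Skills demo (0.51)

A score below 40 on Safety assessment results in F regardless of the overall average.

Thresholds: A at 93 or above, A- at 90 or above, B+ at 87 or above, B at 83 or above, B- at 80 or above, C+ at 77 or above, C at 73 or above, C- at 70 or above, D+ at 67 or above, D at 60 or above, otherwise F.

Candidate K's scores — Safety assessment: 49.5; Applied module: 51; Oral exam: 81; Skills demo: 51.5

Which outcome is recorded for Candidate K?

Safety assessment score 49.5 ≥ 40: minimum met.
Weighted total:
  Safety assessment 49.5 × 0.1 = 4.95
  Applied module 51 × 0.07 = 3.57
  Oral exam 81 × 0.32 = 25.92
  Skills demo 51.5 × 0.51 = 26.265
Sum = 60.705
60.705 is ≥ 60 and < 67 → D

D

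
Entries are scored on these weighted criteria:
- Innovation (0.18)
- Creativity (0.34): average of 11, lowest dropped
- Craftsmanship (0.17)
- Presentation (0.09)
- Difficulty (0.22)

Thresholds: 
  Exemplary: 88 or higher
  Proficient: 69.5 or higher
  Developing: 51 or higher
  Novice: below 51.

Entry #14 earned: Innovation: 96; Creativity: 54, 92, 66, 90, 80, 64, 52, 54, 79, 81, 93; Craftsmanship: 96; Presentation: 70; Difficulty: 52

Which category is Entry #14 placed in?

Creativity: drop 52 → average of remaining 10 = 753/10 = 75.3
Weighted total:
  Innovation 96 × 0.18 = 17.28
  Creativity 75.3 × 0.34 = 25.602
  Craftsmanship 96 × 0.17 = 16.32
  Presentation 70 × 0.09 = 6.3
  Difficulty 52 × 0.22 = 11.44
Sum = 76.942
76.942 is ≥ 69.5 and < 88 → Proficient

Proficient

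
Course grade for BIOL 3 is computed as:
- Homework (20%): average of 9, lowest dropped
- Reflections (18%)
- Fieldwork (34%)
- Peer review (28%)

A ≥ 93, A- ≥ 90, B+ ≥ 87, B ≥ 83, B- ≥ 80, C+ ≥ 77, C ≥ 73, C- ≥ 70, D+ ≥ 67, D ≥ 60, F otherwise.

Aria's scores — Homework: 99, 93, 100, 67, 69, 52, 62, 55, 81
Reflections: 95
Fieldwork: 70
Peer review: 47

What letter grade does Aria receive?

D+

Homework: drop 52 → average of remaining 8 = 626/8 = 78.25
Weighted total:
  Homework 78.25 × 0.2 = 15.65
  Reflections 95 × 0.18 = 17.1
  Fieldwork 70 × 0.34 = 23.8
  Peer review 47 × 0.28 = 13.16
Sum = 69.71
69.71 is ≥ 67 and < 70 → D+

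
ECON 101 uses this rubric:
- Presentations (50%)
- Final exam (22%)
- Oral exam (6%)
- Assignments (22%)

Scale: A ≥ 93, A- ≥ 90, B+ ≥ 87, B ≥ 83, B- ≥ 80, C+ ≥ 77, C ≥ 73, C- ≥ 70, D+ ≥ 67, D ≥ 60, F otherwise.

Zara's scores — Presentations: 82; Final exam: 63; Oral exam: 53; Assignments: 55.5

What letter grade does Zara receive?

C-

Weighted total:
  Presentations 82 × 0.5 = 41
  Final exam 63 × 0.22 = 13.86
  Oral exam 53 × 0.06 = 3.18
  Assignments 55.5 × 0.22 = 12.21
Sum = 70.25
70.25 is ≥ 70 and < 73 → C-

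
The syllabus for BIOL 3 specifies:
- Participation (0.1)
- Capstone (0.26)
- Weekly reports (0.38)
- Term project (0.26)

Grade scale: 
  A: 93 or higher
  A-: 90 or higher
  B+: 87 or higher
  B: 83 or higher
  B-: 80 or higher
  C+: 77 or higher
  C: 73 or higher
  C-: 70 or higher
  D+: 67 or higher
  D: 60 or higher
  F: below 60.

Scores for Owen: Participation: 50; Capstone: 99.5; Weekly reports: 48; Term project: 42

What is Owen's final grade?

D

Weighted total:
  Participation 50 × 0.1 = 5
  Capstone 99.5 × 0.26 = 25.87
  Weekly reports 48 × 0.38 = 18.24
  Term project 42 × 0.26 = 10.92
Sum = 60.03
60.03 is ≥ 60 and < 67 → D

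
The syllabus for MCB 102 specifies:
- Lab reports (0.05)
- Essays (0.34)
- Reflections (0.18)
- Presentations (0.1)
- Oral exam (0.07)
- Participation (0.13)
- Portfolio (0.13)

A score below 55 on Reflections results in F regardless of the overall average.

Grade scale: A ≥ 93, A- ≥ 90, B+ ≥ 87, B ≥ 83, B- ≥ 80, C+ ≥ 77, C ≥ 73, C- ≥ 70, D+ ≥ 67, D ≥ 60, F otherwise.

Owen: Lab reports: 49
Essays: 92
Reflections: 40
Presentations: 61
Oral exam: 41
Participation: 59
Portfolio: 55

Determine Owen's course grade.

Reflections score 40 < 55: minimum not met.
Weighted total:
  Lab reports 49 × 0.05 = 2.45
  Essays 92 × 0.34 = 31.28
  Reflections 40 × 0.18 = 7.2
  Presentations 61 × 0.1 = 6.1
  Oral exam 41 × 0.07 = 2.87
  Participation 59 × 0.13 = 7.67
  Portfolio 55 × 0.13 = 7.15
Sum = 64.72
Because the Reflections minimum was not met, the result is F.

F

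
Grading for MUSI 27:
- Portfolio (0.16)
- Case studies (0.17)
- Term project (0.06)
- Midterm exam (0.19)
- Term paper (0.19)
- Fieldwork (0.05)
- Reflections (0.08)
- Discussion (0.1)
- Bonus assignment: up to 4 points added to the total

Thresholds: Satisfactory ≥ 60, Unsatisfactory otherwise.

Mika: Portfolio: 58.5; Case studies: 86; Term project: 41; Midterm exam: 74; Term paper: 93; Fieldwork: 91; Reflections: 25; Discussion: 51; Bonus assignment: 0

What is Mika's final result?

Satisfactory

Weighted total:
  Portfolio 58.5 × 0.16 = 9.36
  Case studies 86 × 0.17 = 14.62
  Term project 41 × 0.06 = 2.46
  Midterm exam 74 × 0.19 = 14.06
  Term paper 93 × 0.19 = 17.67
  Fieldwork 91 × 0.05 = 4.55
  Reflections 25 × 0.08 = 2
  Discussion 51 × 0.1 = 5.1
Sum = 69.82
Bonus assignment: 69.82 + 0 = 69.82
69.82 ≥ 60 → Satisfactory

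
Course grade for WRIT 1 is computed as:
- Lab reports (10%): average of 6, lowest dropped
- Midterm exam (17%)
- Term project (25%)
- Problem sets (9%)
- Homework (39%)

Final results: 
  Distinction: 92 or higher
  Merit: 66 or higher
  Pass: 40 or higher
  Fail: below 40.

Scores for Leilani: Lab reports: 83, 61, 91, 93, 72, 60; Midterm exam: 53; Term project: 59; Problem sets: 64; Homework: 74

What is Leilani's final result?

Lab reports: drop 60 → average of remaining 5 = 400/5 = 80
Weighted total:
  Lab reports 80 × 0.1 = 8
  Midterm exam 53 × 0.17 = 9.01
  Term project 59 × 0.25 = 14.75
  Problem sets 64 × 0.09 = 5.76
  Homework 74 × 0.39 = 28.86
Sum = 66.38
66.38 is ≥ 66 and < 92 → Merit

Merit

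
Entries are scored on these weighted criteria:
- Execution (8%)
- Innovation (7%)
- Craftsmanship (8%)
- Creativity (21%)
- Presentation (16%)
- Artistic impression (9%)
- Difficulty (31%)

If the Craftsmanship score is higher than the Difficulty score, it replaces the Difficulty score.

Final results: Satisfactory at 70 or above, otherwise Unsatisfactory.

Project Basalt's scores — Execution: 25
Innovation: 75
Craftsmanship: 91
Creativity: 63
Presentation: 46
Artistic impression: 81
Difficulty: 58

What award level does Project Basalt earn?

Craftsmanship (91) > Difficulty (58), so Difficulty counts as 91.
Weighted total:
  Execution 25 × 0.08 = 2
  Innovation 75 × 0.07 = 5.25
  Craftsmanship 91 × 0.08 = 7.28
  Creativity 63 × 0.21 = 13.23
  Presentation 46 × 0.16 = 7.36
  Artistic impression 81 × 0.09 = 7.29
  Difficulty 91 × 0.31 = 28.21
Sum = 70.62
70.62 ≥ 70 → Satisfactory

Satisfactory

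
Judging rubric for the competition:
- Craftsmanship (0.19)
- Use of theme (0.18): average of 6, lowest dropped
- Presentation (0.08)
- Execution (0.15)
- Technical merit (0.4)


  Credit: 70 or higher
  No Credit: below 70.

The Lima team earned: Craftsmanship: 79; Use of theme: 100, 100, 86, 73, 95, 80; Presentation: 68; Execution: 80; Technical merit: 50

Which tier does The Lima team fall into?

No Credit

Use of theme: drop 73 → average of remaining 5 = 461/5 = 92.2
Weighted total:
  Craftsmanship 79 × 0.19 = 15.01
  Use of theme 92.2 × 0.18 = 16.596
  Presentation 68 × 0.08 = 5.44
  Execution 80 × 0.15 = 12
  Technical merit 50 × 0.4 = 20
Sum = 69.046
69.046 < 70 → No Credit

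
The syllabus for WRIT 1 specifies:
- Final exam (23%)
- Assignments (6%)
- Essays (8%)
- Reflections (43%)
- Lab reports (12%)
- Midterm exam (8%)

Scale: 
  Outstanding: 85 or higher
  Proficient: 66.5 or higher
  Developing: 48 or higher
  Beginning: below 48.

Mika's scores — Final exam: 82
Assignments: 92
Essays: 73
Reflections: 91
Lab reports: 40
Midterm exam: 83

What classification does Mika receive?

Weighted total:
  Final exam 82 × 0.23 = 18.86
  Assignments 92 × 0.06 = 5.52
  Essays 73 × 0.08 = 5.84
  Reflections 91 × 0.43 = 39.13
  Lab reports 40 × 0.12 = 4.8
  Midterm exam 83 × 0.08 = 6.64
Sum = 80.79
80.79 is ≥ 66.5 and < 85 → Proficient

Proficient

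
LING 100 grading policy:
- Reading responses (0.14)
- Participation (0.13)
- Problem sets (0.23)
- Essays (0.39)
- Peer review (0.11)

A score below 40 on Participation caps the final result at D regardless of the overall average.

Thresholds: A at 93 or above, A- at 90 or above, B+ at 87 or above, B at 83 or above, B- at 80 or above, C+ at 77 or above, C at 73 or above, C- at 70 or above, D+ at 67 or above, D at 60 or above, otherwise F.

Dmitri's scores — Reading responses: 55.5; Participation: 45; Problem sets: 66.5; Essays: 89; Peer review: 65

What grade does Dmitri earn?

Participation score 45 ≥ 40: minimum met.
Weighted total:
  Reading responses 55.5 × 0.14 = 7.77
  Participation 45 × 0.13 = 5.85
  Problem sets 66.5 × 0.23 = 15.295
  Essays 89 × 0.39 = 34.71
  Peer review 65 × 0.11 = 7.15
Sum = 70.775
70.775 is ≥ 70 and < 73 → C-

C-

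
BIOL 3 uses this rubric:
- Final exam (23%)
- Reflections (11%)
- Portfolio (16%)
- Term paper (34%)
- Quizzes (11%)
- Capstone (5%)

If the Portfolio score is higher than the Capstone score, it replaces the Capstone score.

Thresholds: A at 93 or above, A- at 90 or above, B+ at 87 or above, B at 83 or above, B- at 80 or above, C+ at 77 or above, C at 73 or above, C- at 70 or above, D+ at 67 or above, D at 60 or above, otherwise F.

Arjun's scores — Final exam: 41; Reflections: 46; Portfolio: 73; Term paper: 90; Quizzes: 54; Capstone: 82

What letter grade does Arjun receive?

D

Portfolio (73) ≤ Capstone (82), so Capstone stays at 82.
Weighted total:
  Final exam 41 × 0.23 = 9.43
  Reflections 46 × 0.11 = 5.06
  Portfolio 73 × 0.16 = 11.68
  Term paper 90 × 0.34 = 30.6
  Quizzes 54 × 0.11 = 5.94
  Capstone 82 × 0.05 = 4.1
Sum = 66.81
66.81 is ≥ 60 and < 67 → D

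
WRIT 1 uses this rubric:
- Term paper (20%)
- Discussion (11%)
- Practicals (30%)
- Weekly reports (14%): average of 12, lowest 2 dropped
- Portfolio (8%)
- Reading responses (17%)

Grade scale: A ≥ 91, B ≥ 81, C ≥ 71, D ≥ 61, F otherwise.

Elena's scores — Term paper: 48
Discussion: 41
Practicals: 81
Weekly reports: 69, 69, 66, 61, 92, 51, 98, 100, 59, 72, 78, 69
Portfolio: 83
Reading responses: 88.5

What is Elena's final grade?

D

Weekly reports: drop 51, 59 → average of remaining 10 = 774/10 = 77.4
Weighted total:
  Term paper 48 × 0.2 = 9.6
  Discussion 41 × 0.11 = 4.51
  Practicals 81 × 0.3 = 24.3
  Weekly reports 77.4 × 0.14 = 10.836
  Portfolio 83 × 0.08 = 6.64
  Reading responses 88.5 × 0.17 = 15.045
Sum = 70.931
70.931 is ≥ 61 and < 71 → D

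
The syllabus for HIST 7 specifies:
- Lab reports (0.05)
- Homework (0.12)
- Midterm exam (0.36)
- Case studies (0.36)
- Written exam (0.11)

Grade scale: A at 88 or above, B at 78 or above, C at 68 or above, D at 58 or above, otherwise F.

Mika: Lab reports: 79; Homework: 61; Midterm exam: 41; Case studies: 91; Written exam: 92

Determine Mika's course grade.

C

Weighted total:
  Lab reports 79 × 0.05 = 3.95
  Homework 61 × 0.12 = 7.32
  Midterm exam 41 × 0.36 = 14.76
  Case studies 91 × 0.36 = 32.76
  Written exam 92 × 0.11 = 10.12
Sum = 68.91
68.91 is ≥ 68 and < 78 → C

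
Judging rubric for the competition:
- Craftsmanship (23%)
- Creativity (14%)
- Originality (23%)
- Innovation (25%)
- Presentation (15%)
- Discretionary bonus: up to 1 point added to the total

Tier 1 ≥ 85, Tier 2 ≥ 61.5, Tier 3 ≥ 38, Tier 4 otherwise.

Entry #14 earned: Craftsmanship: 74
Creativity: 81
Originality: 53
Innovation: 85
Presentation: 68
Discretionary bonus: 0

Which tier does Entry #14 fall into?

Tier 2

Weighted total:
  Craftsmanship 74 × 0.23 = 17.02
  Creativity 81 × 0.14 = 11.34
  Originality 53 × 0.23 = 12.19
  Innovation 85 × 0.25 = 21.25
  Presentation 68 × 0.15 = 10.2
Sum = 72
Discretionary bonus: 72 + 0 = 72
72 is ≥ 61.5 and < 85 → Tier 2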